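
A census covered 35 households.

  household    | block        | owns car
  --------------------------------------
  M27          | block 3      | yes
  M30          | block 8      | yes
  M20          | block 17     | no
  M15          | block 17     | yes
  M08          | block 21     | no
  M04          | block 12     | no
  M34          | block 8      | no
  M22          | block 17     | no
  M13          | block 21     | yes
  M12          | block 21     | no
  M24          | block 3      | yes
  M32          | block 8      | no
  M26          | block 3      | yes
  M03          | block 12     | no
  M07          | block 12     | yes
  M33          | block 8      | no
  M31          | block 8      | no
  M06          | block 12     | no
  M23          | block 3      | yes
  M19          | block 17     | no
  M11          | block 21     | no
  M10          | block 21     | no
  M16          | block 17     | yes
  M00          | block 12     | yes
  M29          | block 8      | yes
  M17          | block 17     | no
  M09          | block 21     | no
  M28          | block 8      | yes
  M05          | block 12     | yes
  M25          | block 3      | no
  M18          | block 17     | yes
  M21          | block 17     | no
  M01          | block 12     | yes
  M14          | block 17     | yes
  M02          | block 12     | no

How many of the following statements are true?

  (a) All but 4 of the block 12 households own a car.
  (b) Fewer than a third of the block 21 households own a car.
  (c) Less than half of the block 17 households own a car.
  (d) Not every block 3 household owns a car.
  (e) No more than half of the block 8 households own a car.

(a) block 12: |A| = 8, |A ∩ B| = 4; needs |A ∖ B| = 4 — true.
(b) block 21: |A| = 6, |A ∩ B| = 1; needs |A ∩ B| / |A| < 1/3 — true.
(c) block 17: |A| = 9, |A ∩ B| = 4; needs |A ∩ B| < |A ∖ B| — true.
(d) block 3: |A| = 5, |A ∩ B| = 4; needs A ⊄ B (|A ∖ B| ≥ 1) — true.
(e) block 8: |A| = 7, |A ∩ B| = 3; needs |A ∩ B| ≤ |A ∖ B| — true.

5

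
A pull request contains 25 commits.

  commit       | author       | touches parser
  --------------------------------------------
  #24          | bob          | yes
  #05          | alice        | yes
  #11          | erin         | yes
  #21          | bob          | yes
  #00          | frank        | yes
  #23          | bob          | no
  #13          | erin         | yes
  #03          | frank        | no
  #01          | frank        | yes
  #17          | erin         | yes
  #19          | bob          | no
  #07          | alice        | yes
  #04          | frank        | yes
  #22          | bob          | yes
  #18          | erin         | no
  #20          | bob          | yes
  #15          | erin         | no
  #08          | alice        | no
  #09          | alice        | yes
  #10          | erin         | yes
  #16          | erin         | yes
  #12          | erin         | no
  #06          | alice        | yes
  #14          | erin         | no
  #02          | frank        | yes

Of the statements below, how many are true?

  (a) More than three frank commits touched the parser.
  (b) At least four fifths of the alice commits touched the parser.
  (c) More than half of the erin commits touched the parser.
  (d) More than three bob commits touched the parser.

(a) frank: |A| = 5, |A ∩ B| = 4; needs |A ∩ B| > 3 — true.
(b) alice: |A| = 5, |A ∩ B| = 4; needs |A ∩ B| / |A| ≥ 4/5 — true.
(c) erin: |A| = 9, |A ∩ B| = 5; needs |A ∩ B| > |A ∖ B| — true.
(d) bob: |A| = 6, |A ∩ B| = 4; needs |A ∩ B| > 3 — true.

4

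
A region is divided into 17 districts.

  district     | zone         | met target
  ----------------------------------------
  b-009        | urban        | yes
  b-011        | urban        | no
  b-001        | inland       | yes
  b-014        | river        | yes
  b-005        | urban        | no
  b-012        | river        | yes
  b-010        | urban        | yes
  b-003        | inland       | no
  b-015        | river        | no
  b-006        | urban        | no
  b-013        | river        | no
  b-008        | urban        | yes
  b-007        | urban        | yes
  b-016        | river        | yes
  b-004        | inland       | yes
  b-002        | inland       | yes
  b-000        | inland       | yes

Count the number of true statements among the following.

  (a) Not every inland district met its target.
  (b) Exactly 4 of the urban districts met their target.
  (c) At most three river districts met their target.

3

(a) inland: |A| = 5, |A ∩ B| = 4; needs A ⊄ B (|A ∖ B| ≥ 1) — true.
(b) urban: |A| = 7, |A ∩ B| = 4; needs |A ∩ B| = 4 — true.
(c) river: |A| = 5, |A ∩ B| = 3; needs |A ∩ B| ≤ 3 — true.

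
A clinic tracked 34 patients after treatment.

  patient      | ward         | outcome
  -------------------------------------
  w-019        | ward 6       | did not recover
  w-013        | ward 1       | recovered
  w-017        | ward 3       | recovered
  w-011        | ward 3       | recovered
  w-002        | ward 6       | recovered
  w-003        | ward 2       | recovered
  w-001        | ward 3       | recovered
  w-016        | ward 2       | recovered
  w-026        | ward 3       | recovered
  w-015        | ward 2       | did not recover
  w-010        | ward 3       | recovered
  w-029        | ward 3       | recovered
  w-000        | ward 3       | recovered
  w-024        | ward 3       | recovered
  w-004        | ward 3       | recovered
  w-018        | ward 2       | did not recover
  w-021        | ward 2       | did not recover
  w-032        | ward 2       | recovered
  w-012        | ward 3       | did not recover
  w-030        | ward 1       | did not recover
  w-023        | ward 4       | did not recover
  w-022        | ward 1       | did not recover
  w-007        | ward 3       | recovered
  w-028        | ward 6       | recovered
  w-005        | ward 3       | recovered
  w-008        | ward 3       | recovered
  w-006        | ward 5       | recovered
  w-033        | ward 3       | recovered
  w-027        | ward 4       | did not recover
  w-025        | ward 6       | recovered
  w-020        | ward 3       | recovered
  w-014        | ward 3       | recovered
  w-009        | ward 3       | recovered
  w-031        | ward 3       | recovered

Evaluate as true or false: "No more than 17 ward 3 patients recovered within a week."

True

'No more than 17 ward 3 patients recovered within a week' holds iff |A ∩ B| ≤ 17.
|A| = 18, |A ∩ B| = 17, |A ∖ B| = 1.
|A ∩ B| = 17, so the statement is true.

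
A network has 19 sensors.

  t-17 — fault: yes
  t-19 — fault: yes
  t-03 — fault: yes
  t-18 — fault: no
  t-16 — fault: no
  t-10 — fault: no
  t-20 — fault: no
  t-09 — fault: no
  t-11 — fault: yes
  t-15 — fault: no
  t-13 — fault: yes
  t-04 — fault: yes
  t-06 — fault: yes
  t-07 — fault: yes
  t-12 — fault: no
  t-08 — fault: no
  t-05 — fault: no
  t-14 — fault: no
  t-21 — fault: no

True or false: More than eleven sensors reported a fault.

False

Truth condition: |A ∩ B| > 11.
|A| = 19, |A ∩ B| = 8, |A ∖ B| = 11.
|A ∩ B| = 8, so the statement is false.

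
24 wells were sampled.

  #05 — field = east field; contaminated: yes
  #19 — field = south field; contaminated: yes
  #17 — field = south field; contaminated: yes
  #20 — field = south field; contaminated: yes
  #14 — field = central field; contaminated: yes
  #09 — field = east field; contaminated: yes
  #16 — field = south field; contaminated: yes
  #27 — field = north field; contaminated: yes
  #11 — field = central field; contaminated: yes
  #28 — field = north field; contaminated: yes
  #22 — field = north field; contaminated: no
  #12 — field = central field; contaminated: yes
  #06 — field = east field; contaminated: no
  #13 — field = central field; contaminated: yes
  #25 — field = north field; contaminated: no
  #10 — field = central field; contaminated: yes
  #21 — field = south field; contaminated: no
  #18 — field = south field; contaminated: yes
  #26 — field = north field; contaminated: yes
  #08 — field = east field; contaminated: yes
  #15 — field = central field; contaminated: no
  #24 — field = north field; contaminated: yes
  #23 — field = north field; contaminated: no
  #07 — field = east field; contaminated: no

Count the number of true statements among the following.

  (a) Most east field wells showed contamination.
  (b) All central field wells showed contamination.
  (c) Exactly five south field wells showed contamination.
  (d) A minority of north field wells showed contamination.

2

(a) east field: |A| = 5, |A ∩ B| = 3; needs |A ∩ B| > |A ∖ B| — true.
(b) central field: |A| = 6, |A ∩ B| = 5; needs A ⊆ B, i.e. every element of A is in B (|A ∖ B| = 0) — false.
(c) south field: |A| = 6, |A ∩ B| = 5; needs |A ∩ B| = 5 — true.
(d) north field: |A| = 7, |A ∩ B| = 4; needs |A ∩ B| < |A ∖ B| — false.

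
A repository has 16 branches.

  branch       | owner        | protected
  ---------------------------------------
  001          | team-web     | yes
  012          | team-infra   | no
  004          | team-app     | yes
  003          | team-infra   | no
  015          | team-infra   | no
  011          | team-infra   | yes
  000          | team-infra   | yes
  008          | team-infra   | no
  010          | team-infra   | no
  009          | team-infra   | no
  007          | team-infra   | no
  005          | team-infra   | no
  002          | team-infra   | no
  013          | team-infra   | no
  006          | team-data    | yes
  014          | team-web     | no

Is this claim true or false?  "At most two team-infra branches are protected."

True

Truth condition: |A ∩ B| ≤ 2.
A (the restrictor) = {012, 003, 015, 011, 000, 008, 010, 009, 007, 005, 002, 013}, |A| = 12.
A ∩ B = {011, 000}, so |A ∩ B| = 2.
|A ∩ B| = 2, so the statement is true.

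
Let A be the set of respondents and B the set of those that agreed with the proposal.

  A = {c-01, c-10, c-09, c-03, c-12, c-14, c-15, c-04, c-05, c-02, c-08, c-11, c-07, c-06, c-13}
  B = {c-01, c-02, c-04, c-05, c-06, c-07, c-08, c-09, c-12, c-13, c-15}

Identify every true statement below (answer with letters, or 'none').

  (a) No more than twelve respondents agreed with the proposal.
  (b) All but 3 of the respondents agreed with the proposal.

(a)

|A| = 15, |A ∩ B| = 11, |A ∖ B| = 4.
(a) |A ∩ B| ≤ 12: holds.
(b) |A ∖ B| = 3: fails.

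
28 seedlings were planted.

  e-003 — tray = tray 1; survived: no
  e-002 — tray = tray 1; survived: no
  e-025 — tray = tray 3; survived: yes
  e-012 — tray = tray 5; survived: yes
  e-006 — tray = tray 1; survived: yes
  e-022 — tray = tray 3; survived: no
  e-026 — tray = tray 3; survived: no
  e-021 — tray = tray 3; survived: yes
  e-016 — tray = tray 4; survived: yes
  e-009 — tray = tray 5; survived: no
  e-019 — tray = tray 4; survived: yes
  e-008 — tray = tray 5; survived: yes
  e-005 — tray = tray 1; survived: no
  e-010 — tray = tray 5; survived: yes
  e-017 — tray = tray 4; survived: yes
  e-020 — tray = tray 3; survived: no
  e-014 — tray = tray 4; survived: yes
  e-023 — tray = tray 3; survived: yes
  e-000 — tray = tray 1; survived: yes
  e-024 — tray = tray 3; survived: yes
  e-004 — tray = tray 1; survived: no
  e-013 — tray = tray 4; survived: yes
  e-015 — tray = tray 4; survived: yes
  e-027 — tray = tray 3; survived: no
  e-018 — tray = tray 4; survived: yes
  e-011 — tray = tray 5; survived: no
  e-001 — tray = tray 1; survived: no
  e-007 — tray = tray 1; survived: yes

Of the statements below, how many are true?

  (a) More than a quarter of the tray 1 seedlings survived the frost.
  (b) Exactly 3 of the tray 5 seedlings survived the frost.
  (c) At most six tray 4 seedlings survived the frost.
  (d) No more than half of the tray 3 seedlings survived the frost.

(a) tray 1: |A| = 8, |A ∩ B| = 3; needs |A ∩ B| / |A| > 1/4 — true.
(b) tray 5: |A| = 5, |A ∩ B| = 3; needs |A ∩ B| = 3 — true.
(c) tray 4: |A| = 7, |A ∩ B| = 7; needs |A ∩ B| ≤ 6 — false.
(d) tray 3: |A| = 8, |A ∩ B| = 4; needs |A ∩ B| ≤ |A ∖ B| — true.

3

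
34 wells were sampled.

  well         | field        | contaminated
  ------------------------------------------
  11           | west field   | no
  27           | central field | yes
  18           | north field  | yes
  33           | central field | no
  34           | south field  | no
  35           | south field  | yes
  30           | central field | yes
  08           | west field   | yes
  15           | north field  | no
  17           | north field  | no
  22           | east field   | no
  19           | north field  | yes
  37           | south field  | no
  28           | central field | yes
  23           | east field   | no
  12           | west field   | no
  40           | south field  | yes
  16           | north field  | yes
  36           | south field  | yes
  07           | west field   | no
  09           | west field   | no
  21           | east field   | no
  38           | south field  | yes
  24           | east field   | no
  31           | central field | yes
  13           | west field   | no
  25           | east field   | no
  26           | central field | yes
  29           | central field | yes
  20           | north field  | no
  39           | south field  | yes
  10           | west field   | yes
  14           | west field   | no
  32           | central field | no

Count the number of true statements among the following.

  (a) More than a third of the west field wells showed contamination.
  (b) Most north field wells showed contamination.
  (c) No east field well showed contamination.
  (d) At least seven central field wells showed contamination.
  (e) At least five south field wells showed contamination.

(a) west field: |A| = 8, |A ∩ B| = 2; needs |A ∩ B| / |A| > 1/3 — false.
(b) north field: |A| = 6, |A ∩ B| = 3; needs |A ∩ B| > |A ∖ B| — false.
(c) east field: |A| = 5, |A ∩ B| = 0; needs A ∩ B = ∅ (|A ∩ B| = 0) — true.
(d) central field: |A| = 8, |A ∩ B| = 6; needs |A ∩ B| ≥ 7 — false.
(e) south field: |A| = 7, |A ∩ B| = 5; needs |A ∩ B| ≥ 5 — true.

2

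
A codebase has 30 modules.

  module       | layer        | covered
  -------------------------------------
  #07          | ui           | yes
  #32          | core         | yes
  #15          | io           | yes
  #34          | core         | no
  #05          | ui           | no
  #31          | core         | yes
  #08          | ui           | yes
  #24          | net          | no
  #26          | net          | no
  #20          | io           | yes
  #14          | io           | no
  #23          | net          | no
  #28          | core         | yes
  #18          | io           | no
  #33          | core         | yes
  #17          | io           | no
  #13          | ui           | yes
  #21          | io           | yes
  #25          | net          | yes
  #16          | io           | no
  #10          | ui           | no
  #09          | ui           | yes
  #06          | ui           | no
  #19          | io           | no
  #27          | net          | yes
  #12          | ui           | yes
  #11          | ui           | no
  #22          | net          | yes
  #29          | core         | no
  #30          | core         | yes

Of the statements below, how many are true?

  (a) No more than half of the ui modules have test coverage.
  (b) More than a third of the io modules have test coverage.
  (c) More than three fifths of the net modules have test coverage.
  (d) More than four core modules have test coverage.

(a) ui: |A| = 9, |A ∩ B| = 5; needs |A ∩ B| ≤ |A ∖ B| — false.
(b) io: |A| = 8, |A ∩ B| = 3; needs |A ∩ B| / |A| > 1/3 — true.
(c) net: |A| = 6, |A ∩ B| = 3; needs |A ∩ B| / |A| > 3/5 — false.
(d) core: |A| = 7, |A ∩ B| = 5; needs |A ∩ B| > 4 — true.

2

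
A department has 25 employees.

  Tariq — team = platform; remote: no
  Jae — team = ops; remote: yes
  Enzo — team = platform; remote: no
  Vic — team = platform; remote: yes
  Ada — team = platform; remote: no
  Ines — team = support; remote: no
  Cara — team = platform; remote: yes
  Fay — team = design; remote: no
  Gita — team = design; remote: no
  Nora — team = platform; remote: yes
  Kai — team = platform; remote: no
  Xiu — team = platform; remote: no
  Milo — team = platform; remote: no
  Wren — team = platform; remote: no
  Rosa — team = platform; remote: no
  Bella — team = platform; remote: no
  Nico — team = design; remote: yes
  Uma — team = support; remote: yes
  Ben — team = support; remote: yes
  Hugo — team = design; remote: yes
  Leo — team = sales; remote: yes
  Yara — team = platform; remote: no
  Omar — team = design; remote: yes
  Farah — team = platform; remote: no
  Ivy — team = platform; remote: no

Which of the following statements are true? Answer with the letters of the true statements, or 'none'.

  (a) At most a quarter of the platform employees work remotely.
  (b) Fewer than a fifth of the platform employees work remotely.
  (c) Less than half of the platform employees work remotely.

(a), (c)

|A| = 15, |A ∩ B| = 3, |A ∖ B| = 12.
(a) |A ∩ B| / |A| ≤ 1/4: holds.
(b) |A ∩ B| / |A| < 1/5: fails.
(c) |A ∩ B| < |A ∖ B|: holds.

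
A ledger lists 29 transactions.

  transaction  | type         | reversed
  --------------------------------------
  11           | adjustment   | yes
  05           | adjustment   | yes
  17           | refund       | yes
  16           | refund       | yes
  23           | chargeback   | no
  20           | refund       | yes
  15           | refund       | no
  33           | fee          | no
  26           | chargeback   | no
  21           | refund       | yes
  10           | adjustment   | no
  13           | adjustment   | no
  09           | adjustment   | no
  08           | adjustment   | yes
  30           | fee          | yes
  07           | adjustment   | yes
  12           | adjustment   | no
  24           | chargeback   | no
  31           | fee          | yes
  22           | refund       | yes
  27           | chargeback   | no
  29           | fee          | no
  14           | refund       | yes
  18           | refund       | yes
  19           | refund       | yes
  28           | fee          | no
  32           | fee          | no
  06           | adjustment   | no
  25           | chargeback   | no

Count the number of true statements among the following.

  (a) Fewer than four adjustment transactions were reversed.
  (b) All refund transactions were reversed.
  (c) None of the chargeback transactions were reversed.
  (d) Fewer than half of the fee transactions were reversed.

2

(a) adjustment: |A| = 9, |A ∩ B| = 4; needs |A ∩ B| < 4 — false.
(b) refund: |A| = 9, |A ∩ B| = 8; needs A ⊆ B, i.e. every element of A is in B (|A ∖ B| = 0) — false.
(c) chargeback: |A| = 5, |A ∩ B| = 0; needs A ∩ B = ∅ (|A ∩ B| = 0) — true.
(d) fee: |A| = 6, |A ∩ B| = 2; needs |A ∩ B| < |A ∖ B| — true.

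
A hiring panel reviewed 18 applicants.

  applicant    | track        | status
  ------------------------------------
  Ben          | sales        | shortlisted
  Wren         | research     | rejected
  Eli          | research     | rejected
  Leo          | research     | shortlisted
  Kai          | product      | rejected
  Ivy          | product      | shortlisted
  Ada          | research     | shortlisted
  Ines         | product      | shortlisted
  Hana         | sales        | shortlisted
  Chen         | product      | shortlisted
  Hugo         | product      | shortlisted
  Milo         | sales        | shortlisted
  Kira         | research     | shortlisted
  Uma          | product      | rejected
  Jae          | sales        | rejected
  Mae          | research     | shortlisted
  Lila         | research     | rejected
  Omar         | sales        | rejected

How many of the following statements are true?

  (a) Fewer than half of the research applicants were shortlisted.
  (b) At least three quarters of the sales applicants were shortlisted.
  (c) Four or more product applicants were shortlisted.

1

(a) research: |A| = 7, |A ∩ B| = 4; needs |A ∩ B| < |A ∖ B| — false.
(b) sales: |A| = 5, |A ∩ B| = 3; needs |A ∩ B| / |A| ≥ 3/4 — false.
(c) product: |A| = 6, |A ∩ B| = 4; needs |A ∩ B| ≥ 4 — true.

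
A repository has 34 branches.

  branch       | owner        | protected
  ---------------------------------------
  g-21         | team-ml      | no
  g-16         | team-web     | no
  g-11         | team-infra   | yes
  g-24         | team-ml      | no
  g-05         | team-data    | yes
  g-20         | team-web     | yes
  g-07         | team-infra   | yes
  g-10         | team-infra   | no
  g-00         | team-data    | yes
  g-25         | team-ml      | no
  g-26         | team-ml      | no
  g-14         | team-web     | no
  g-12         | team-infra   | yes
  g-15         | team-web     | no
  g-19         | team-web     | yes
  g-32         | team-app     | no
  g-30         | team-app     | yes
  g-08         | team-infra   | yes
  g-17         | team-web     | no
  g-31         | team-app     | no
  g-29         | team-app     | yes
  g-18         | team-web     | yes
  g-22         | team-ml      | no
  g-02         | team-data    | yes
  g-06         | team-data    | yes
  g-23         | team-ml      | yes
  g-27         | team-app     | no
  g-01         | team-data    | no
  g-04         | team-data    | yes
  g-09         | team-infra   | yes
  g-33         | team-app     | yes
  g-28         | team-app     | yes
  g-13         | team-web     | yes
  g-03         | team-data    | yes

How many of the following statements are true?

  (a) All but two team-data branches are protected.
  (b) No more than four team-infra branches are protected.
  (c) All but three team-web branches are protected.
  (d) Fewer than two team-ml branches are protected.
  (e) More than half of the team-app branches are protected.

2

(a) team-data: |A| = 7, |A ∩ B| = 6; needs |A ∖ B| = 2 — false.
(b) team-infra: |A| = 6, |A ∩ B| = 5; needs |A ∩ B| ≤ 4 — false.
(c) team-web: |A| = 8, |A ∩ B| = 4; needs |A ∖ B| = 3 — false.
(d) team-ml: |A| = 6, |A ∩ B| = 1; needs |A ∩ B| < 2 — true.
(e) team-app: |A| = 7, |A ∩ B| = 4; needs |A ∩ B| > |A ∖ B| — true.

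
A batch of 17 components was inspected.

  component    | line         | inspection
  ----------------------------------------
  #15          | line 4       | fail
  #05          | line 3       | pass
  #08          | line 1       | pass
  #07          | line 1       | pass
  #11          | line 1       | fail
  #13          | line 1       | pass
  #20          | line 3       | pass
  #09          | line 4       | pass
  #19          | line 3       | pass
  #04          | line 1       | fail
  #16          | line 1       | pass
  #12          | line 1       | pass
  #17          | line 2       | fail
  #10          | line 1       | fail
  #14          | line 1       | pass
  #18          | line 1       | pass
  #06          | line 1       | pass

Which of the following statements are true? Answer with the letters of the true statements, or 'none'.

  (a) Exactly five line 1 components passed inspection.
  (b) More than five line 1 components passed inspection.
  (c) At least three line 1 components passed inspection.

|A| = 11, |A ∩ B| = 8, |A ∖ B| = 3.
(a) |A ∩ B| = 5: fails.
(b) |A ∩ B| > 5: holds.
(c) |A ∩ B| ≥ 3: holds.

(b), (c)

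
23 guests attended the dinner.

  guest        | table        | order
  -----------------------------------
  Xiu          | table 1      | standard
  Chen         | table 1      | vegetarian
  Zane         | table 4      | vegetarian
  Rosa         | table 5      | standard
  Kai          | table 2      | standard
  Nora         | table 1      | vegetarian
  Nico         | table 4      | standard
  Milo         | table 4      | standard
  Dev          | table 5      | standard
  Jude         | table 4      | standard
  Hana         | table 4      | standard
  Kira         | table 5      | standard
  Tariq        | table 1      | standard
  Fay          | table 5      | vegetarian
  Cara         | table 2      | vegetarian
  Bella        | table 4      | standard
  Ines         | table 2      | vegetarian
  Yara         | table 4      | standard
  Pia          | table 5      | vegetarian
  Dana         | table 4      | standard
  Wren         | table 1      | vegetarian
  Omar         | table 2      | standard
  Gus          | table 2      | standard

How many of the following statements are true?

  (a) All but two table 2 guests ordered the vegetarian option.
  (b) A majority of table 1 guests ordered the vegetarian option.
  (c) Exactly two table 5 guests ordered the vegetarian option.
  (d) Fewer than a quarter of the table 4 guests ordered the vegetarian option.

(a) table 2: |A| = 5, |A ∩ B| = 2; needs |A ∖ B| = 2 — false.
(b) table 1: |A| = 5, |A ∩ B| = 3; needs |A ∩ B| > |A ∖ B| — true.
(c) table 5: |A| = 5, |A ∩ B| = 2; needs |A ∩ B| = 2 — true.
(d) table 4: |A| = 8, |A ∩ B| = 1; needs |A ∩ B| / |A| < 1/4 — true.

3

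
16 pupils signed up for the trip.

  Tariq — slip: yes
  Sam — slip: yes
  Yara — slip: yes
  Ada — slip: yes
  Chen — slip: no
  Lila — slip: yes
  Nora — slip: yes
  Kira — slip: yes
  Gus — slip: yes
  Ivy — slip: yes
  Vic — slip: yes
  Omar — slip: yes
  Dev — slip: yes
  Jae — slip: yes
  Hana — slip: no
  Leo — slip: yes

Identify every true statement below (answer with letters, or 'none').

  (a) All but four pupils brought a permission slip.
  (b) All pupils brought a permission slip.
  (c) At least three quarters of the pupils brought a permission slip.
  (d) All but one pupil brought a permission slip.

|A| = 16, |A ∩ B| = 14, |A ∖ B| = 2.
(a) |A ∖ B| = 4: fails.
(b) A ⊆ B, i.e. every element of A is in B (|A ∖ B| = 0): fails.
(c) |A ∩ B| / |A| ≥ 3/4: holds.
(d) |A ∖ B| = 1: fails.

(c)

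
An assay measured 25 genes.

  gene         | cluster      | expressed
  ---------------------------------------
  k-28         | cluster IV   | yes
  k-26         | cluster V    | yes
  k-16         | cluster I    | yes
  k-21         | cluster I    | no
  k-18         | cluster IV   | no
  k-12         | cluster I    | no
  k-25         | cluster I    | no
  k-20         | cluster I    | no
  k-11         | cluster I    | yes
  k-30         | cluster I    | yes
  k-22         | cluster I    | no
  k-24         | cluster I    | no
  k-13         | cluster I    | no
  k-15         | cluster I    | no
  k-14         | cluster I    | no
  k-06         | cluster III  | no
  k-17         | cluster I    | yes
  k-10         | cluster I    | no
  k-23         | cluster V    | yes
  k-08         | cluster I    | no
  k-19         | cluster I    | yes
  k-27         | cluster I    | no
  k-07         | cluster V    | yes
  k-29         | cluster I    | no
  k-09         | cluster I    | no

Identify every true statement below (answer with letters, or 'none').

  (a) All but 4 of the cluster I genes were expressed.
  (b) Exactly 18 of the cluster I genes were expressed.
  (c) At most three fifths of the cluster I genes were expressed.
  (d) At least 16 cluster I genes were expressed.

(c)

|A| = 19, |A ∩ B| = 5, |A ∖ B| = 14.
(a) |A ∖ B| = 4: fails.
(b) |A ∩ B| = 18: fails.
(c) |A ∩ B| / |A| ≤ 3/5: holds.
(d) |A ∩ B| ≥ 16: fails.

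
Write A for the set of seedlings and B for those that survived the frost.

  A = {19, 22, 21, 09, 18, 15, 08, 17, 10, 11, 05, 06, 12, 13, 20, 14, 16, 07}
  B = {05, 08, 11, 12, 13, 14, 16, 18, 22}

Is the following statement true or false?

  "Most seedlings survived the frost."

Truth condition: |A ∩ B| > |A ∖ B|.
|A| = 18, |A ∩ B| = 9, |A ∖ B| = 9.
9 = 9, so the statement is false.

False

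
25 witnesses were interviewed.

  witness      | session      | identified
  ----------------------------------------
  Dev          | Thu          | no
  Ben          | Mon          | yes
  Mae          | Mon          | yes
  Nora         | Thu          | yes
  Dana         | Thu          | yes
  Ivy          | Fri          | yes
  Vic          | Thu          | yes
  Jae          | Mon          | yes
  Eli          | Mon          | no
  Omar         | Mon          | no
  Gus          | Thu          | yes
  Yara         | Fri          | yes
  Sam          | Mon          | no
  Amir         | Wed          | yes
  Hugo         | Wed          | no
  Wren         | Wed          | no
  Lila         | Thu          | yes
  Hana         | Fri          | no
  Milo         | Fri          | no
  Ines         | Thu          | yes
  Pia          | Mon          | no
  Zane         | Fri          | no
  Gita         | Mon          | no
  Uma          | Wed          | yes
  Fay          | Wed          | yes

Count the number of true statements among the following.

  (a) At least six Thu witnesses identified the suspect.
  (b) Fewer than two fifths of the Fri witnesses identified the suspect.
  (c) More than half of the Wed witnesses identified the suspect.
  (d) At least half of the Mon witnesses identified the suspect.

(a) Thu: |A| = 7, |A ∩ B| = 6; needs |A ∩ B| ≥ 6 — true.
(b) Fri: |A| = 5, |A ∩ B| = 2; needs |A ∩ B| / |A| < 2/5 — false.
(c) Wed: |A| = 5, |A ∩ B| = 3; needs |A ∩ B| > |A ∖ B| — true.
(d) Mon: |A| = 8, |A ∩ B| = 3; needs |A ∩ B| ≥ |A ∖ B| — false.

2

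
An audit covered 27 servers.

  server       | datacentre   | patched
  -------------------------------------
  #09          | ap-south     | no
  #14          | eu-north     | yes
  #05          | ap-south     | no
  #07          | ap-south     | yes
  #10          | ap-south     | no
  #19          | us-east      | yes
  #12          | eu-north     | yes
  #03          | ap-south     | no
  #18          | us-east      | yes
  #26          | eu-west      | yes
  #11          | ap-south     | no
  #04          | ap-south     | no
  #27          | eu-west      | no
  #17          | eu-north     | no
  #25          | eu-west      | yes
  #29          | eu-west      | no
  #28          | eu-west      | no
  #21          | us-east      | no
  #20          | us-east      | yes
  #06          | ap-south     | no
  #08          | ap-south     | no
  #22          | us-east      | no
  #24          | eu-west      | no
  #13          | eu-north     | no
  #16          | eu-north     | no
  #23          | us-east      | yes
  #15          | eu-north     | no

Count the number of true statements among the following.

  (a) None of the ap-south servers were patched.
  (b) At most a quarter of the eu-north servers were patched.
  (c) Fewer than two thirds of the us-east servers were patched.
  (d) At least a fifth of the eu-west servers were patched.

(a) ap-south: |A| = 9, |A ∩ B| = 1; needs A ∩ B = ∅ (|A ∩ B| = 0) — false.
(b) eu-north: |A| = 6, |A ∩ B| = 2; needs |A ∩ B| / |A| ≤ 1/4 — false.
(c) us-east: |A| = 6, |A ∩ B| = 4; needs |A ∩ B| / |A| < 2/3 — false.
(d) eu-west: |A| = 6, |A ∩ B| = 2; needs |A ∩ B| / |A| ≥ 1/5 — true.

1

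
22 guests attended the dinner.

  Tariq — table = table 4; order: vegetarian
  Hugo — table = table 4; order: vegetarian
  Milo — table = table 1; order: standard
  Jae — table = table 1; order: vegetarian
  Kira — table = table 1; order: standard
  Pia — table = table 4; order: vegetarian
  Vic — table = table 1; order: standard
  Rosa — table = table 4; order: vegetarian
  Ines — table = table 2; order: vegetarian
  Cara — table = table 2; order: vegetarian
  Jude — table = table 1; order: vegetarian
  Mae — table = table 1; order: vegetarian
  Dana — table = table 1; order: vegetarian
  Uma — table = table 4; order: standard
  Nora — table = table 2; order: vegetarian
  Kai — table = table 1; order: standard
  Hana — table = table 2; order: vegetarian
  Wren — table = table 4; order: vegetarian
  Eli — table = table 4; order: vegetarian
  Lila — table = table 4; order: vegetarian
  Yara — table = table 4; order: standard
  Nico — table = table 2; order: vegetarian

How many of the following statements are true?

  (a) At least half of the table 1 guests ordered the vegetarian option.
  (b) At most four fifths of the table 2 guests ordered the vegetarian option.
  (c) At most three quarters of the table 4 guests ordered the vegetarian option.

(a) table 1: |A| = 8, |A ∩ B| = 4; needs |A ∩ B| ≥ |A ∖ B| — true.
(b) table 2: |A| = 5, |A ∩ B| = 5; needs |A ∩ B| / |A| ≤ 4/5 — false.
(c) table 4: |A| = 9, |A ∩ B| = 7; needs |A ∩ B| / |A| ≤ 3/4 — false.

1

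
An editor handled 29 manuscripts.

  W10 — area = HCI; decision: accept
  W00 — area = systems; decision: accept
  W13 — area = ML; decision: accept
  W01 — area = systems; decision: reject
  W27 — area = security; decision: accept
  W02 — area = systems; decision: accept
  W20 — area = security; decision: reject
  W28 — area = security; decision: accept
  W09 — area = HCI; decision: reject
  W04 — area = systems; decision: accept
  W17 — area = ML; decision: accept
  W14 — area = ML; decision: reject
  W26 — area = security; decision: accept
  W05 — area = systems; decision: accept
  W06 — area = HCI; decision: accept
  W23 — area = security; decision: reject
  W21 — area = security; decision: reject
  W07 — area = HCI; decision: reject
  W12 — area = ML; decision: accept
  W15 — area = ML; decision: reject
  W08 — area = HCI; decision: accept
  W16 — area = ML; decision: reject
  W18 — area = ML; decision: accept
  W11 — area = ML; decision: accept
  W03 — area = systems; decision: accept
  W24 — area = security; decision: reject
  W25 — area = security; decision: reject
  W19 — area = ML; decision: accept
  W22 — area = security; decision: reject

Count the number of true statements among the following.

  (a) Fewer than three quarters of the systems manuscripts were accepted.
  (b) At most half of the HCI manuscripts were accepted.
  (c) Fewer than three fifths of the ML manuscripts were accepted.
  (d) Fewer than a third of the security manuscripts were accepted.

0

(a) systems: |A| = 6, |A ∩ B| = 5; needs |A ∩ B| / |A| < 3/4 — false.
(b) HCI: |A| = 5, |A ∩ B| = 3; needs |A ∩ B| ≤ |A ∖ B| — false.
(c) ML: |A| = 9, |A ∩ B| = 6; needs |A ∩ B| / |A| < 3/5 — false.
(d) security: |A| = 9, |A ∩ B| = 3; needs |A ∩ B| / |A| < 1/3 — false.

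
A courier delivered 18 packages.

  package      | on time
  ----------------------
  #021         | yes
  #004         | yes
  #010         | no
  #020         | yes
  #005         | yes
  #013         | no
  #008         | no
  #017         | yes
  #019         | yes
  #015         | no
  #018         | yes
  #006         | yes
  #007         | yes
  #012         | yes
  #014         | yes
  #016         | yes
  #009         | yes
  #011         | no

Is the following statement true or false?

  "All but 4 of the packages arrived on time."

False

'All but 4 of the packages arrived on time' holds iff |A ∖ B| = 4.
|A| = 18, |A ∩ B| = 13, |A ∖ B| = 5.
|A ∖ B| = 5, so the statement is false.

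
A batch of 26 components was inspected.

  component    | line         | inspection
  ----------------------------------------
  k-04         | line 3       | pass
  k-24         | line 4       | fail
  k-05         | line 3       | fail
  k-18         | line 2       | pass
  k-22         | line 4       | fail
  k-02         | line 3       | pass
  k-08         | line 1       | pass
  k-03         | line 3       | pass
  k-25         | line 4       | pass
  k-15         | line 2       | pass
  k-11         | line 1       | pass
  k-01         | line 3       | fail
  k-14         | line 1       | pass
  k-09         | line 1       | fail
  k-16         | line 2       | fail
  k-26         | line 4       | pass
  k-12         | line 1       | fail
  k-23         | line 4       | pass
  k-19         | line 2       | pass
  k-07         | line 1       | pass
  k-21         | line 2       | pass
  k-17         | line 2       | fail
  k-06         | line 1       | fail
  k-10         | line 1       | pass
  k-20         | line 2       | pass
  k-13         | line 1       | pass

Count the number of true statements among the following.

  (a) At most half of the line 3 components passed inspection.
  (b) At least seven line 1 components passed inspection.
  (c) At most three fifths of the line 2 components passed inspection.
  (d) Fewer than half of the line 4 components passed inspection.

0

(a) line 3: |A| = 5, |A ∩ B| = 3; needs |A ∩ B| ≤ |A ∖ B| — false.
(b) line 1: |A| = 9, |A ∩ B| = 6; needs |A ∩ B| ≥ 7 — false.
(c) line 2: |A| = 7, |A ∩ B| = 5; needs |A ∩ B| / |A| ≤ 3/5 — false.
(d) line 4: |A| = 5, |A ∩ B| = 3; needs |A ∩ B| < |A ∖ B| — false.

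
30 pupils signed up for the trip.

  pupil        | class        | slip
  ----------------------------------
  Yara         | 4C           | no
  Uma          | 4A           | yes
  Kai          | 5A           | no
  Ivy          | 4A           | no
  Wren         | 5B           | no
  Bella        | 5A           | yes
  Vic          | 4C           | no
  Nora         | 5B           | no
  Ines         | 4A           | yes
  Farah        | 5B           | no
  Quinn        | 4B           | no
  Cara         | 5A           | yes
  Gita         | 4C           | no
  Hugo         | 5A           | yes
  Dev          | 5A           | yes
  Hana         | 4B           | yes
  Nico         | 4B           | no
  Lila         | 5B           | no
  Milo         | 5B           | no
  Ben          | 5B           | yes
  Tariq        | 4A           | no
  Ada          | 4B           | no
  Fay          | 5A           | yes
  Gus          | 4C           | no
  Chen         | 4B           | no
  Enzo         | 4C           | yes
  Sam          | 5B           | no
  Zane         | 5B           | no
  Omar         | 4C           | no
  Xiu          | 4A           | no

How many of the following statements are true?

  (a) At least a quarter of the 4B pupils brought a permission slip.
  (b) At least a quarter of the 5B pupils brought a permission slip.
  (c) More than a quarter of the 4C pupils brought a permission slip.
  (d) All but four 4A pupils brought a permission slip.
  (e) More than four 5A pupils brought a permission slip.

1

(a) 4B: |A| = 5, |A ∩ B| = 1; needs |A ∩ B| / |A| ≥ 1/4 — false.
(b) 5B: |A| = 8, |A ∩ B| = 1; needs |A ∩ B| / |A| ≥ 1/4 — false.
(c) 4C: |A| = 6, |A ∩ B| = 1; needs |A ∩ B| / |A| > 1/4 — false.
(d) 4A: |A| = 5, |A ∩ B| = 2; needs |A ∖ B| = 4 — false.
(e) 5A: |A| = 6, |A ∩ B| = 5; needs |A ∩ B| > 4 — true.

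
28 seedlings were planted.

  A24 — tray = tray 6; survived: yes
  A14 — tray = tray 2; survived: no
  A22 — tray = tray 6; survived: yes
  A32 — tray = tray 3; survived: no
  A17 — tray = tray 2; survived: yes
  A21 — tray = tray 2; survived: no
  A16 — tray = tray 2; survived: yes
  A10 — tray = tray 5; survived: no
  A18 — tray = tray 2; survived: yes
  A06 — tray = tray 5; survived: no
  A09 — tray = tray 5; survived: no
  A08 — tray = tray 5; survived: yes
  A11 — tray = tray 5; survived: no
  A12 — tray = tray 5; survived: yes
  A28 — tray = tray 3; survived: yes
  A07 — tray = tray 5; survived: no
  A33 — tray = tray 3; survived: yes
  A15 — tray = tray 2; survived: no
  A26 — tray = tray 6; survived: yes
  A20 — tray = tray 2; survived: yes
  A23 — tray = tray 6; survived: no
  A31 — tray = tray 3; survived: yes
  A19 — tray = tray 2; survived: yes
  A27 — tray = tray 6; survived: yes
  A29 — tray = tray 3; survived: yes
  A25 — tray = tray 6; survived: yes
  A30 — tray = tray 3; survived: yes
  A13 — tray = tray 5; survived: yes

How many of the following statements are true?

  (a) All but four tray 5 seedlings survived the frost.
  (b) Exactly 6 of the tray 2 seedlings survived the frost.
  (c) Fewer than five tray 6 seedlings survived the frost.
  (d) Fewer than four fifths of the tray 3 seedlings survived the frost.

0

(a) tray 5: |A| = 8, |A ∩ B| = 3; needs |A ∖ B| = 4 — false.
(b) tray 2: |A| = 8, |A ∩ B| = 5; needs |A ∩ B| = 6 — false.
(c) tray 6: |A| = 6, |A ∩ B| = 5; needs |A ∩ B| < 5 — false.
(d) tray 3: |A| = 6, |A ∩ B| = 5; needs |A ∩ B| / |A| < 4/5 — false.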